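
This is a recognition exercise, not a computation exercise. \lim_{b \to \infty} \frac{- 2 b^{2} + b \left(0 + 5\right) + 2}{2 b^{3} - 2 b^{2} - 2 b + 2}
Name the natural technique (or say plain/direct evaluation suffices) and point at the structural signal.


Method: dominant-term comparison — divide by the highest power of b present: lower-order terms vanish and the dominant ratio remains. As a single quotient, the ∞/∞ shape would yield to repeated differentiation as well — the growth comparison gets there in one look.


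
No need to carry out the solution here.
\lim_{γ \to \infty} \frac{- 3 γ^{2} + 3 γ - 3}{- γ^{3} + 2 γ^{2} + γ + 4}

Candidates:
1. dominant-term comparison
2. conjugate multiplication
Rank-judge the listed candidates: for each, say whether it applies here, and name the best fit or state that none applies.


Diagnosis: dominant-term comparison — growth-rate triage: the leading powers of γ decide the limit, everything else is noise.
- dominant-term comparison: applies; the problem has the shape this method handles.
- conjugate multiplication — no difference of divergent radicals appears, so rationalizing has nothing to cancel.


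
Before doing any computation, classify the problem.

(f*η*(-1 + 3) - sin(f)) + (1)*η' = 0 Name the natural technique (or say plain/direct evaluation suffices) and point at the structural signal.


Best approach: a linear integrating factor — linear in the unknown with genuine forcing: multiply through by the exponential of the integrated coefficient and the left side closes into one derivative.


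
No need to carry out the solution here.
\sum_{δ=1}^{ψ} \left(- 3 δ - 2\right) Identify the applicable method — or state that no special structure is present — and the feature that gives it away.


Technique: no special technique — the sum is polynomial through and through; closed forms for each power of δ finish it directly.


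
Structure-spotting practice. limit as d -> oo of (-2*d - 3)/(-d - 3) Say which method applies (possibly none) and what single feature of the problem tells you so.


Verdict: dominant-term comparison — at large d only the top-degree terms survive; compare the leading terms and the limit falls out. l'Hôpital's at-infinity variant applies to the expression viewed as a single quotient; the leading-term comparison is the direct route.


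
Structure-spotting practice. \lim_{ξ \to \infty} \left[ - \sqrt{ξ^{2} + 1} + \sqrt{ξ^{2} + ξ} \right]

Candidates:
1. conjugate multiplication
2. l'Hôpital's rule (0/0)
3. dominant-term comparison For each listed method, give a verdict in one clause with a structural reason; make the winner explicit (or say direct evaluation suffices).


Verdict: conjugate multiplication — both pieces blow up but their difference is finite; the conjugate trick rationalizes \sqrt{ξ^{2} + ξ} - \sqrt{ξ^{2} + 1}.
- conjugate multiplication: applicable, and directly so.
- l'Hôpital's rule (0/0) — the expression is a difference driving to ∞ − ∞, not a 0/0 quotient — there is no ratio for the rule to differentiate.
- dominant-term comparison: no ranking of term growth rates resolves the limit here.


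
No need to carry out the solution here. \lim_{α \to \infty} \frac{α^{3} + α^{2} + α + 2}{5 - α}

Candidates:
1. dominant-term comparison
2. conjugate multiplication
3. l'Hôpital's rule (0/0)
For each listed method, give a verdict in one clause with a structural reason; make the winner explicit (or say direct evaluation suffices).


Technique: dominant-term comparison — growth-rate triage: the leading powers of α decide the limit, everything else is noise.
- dominant-term comparison — applies; the problem has the shape this method handles.
- conjugate multiplication: no divergent radical difference is present for a conjugate pair to cancel.
- l'Hôpital's rule (0/0) — no 0/0 form appears: written as one quotient, top and bottom both grow without bound, and the ratio is decided by their leading terms.


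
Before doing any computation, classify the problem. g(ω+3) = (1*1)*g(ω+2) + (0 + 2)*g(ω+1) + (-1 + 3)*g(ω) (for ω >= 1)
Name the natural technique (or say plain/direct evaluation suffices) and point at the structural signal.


Method: the characteristic-root method — the recurrence treats every index alike (constant coefficients, no forcing) — precisely the regime where r^ω trials close it.


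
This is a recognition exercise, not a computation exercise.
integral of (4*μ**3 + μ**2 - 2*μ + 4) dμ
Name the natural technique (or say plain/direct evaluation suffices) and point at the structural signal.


Method: no special technique — nothing composite, nothing rational, nothing trigonometric — each constant-multiple power of μ integrates by the power rule alone.


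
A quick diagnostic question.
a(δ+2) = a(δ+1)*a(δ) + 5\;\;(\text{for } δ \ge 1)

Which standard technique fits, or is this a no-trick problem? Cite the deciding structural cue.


Diagnosis: no special technique — the unknown enters the rule nonlinearly, not as a weighted sum — no linear method is even well-posed.


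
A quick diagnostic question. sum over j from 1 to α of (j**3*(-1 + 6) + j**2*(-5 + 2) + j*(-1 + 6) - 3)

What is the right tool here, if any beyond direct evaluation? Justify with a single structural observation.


Method: no special technique — no cancellation, no constant ratio, no binomial weights — just polynomial terms summed directly.


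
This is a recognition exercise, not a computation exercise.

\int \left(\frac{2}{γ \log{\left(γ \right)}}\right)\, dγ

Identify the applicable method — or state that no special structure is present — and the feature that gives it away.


Technique: u-substitution — viewed as a product, the integrand is a composition evaluated at \log{\left(γ \right)} times (a constant multiple of) that inner expression's derivative, so u = \log{\left(γ \right)} makes it elementary.


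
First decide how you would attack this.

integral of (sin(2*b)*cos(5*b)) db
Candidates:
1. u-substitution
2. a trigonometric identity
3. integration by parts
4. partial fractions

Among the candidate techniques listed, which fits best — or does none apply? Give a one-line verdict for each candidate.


Method: a trigonometric identity — two sinusoids at different rates multiply in sin(2*b)*cos(5*b); the product-to-sum identity uncouples them.
- u-substitution: no subexpression of the integrand serves as a whole-integral substitution inner — individual terms may offer their own, but none carries its derivative as a factor of the full integrand; a working change of variable would have to be constructed from outside the expression.
- a trigonometric identity: a fit — the right tool for this form.
- integration by parts — not the fit here: there is no polynomial factor to ladder down — parts can still close the trigonometric product by recursion, though the identity rewrite is the direct route.
- partial fractions: the expression is not a ratio of polynomials that decomposes further.


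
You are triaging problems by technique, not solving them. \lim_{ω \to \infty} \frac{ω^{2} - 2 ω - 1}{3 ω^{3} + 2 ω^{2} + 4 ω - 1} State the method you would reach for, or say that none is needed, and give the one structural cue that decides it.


Technique: dominant-term comparison — at large ω only the top-degree terms survive; compare the leading terms and the limit falls out. l'Hôpital's at-infinity variant applies to the expression viewed as a single quotient; the leading-term comparison is the direct route.


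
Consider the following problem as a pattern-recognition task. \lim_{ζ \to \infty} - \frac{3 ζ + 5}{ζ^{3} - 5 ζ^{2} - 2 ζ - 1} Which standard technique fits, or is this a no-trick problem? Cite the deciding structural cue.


Best approach: dominant-term comparison — divide through by the highest power of ζ; every lower-order term dies and the dominant terms decide the limit. Differentiating the expression as a single quotient would eventually settle it as well; matching dominant growth settles it immediately.


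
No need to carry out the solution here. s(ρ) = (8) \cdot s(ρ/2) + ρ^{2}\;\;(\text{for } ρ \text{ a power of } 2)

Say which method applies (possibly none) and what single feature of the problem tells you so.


Diagnosis: the master substitution — the argument contracts 2-fold per step: reindex ρ exponentially and solve the linear recurrence in the new index.


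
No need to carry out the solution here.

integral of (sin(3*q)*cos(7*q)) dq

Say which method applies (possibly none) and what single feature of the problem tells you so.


Method: a trigonometric identity — mixed-frequency products such as sin(3*q)*cos(7*q) are designed for the product-to-sum formula.


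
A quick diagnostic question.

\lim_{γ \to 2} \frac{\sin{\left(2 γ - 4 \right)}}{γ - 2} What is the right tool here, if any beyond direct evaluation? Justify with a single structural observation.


Method: l'Hôpital's rule (0/0) — the 0/0 form at 2 is the signature situation for l'Hôpital's rule. The standard small-argument limits would also carry it; the rule is the systematic route.


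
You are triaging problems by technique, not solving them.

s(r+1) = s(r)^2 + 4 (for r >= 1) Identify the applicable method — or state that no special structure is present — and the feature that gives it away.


Verdict: no special technique — the new term depends nonlinearly on the old ones, which disqualifies every superposition-based technique.


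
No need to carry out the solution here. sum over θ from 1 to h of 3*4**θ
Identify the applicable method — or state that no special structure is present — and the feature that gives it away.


Verdict: the geometric series formula — check a ratio of consecutive terms: it is 4, independent of the index, so the geometric formula closes the sum.


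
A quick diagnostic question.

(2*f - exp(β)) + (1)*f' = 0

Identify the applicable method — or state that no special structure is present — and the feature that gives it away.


Best approach: a linear integrating factor — arrange it as f' + 2·f = (the forcing term) and the integrating factor does the rest.


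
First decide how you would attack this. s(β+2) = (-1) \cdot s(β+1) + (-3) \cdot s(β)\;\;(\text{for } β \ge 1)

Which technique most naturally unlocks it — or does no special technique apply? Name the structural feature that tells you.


Technique: the characteristic-root method — the recurrence treats every index alike (constant coefficients, no forcing) — precisely the regime where r^β trials close it.


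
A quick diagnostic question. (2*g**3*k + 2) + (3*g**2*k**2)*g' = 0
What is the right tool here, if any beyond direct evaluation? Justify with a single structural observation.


Method: the exact-equation method — d/dg of 2*g**3*k + 2 equals d/dk of 3*g**2*k**2: the form is a total differential of one potential — integrate it exactly.


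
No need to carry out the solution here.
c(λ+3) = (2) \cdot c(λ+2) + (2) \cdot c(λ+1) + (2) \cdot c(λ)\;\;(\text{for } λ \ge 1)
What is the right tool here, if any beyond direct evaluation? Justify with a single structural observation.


Technique: the characteristic-root method — shift-invariance with fixed coefficients calls for exponential trials; the characteristic polynomial finds every r^λ.


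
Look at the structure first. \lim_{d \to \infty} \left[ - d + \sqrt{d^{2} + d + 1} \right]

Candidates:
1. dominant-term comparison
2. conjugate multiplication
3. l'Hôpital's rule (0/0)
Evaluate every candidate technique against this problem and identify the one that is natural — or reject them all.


Method: conjugate multiplication — neither \sqrt{d^{2} + d + 1} nor d converges alone, so rewrite their difference as a conjugate-rationalized quotient first.
- dominant-term comparison: no dominant power emerges to decide the limit by degree comparison.
- conjugate multiplication: applies; the problem has the shape this method handles.
- l'Hôpital's rule (0/0): the expression is a difference driving to ∞ − ∞, not a 0/0 quotient — there is no ratio for the rule to differentiate.


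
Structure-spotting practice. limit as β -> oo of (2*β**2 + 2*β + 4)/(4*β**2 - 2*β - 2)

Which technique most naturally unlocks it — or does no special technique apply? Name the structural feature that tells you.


Diagnosis: dominant-term comparison — divide by the highest power of β present: lower-order terms vanish and the dominant ratio remains. As a single quotient, the ∞/∞ shape would yield to repeated differentiation as well — the growth comparison gets there in one look.


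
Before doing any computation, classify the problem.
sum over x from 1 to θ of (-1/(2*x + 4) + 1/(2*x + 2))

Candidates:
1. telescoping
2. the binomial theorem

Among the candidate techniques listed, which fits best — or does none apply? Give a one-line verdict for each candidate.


Best approach: telescoping — the summand is 1/(2*x + 2) minus the same expression shifted by one, so consecutive terms cancel in pairs.
- telescoping: a fit — the right tool for this form.
- the binomial theorem — there is no sum-raised-to-a-power identity hiding in these terms.


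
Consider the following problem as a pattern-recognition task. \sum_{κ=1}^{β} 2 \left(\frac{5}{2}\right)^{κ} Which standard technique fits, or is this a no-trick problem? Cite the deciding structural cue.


Diagnosis: the geometric series formula — check a ratio of consecutive terms: it is \frac{5}{2}, independent of the index, so the geometric formula closes the sum.


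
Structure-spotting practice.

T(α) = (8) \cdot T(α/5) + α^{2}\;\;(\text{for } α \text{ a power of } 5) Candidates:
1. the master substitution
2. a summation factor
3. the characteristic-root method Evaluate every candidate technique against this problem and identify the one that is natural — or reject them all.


Diagnosis: the master substitution — treat m = log base 5 of α as the new clock: one recursion step advances m by one while α scales by 5.
- the master substitution: yes, a natural case for it.
- a summation factor — the recursion divides its index rather than shifting it — there is no previous-term chain for a summation factor to telescope.
- the characteristic-root method — a divided-index call is not the fixed-shift linear shape that characteristic roots solve.


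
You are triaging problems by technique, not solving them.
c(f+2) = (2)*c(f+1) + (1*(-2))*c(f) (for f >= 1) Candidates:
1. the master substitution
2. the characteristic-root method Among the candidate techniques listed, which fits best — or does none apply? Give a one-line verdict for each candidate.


Method: the characteristic-root method — because shifting f leaves the equation's coefficients unchanged, exponential trials reduce it to algebra.
- the master substitution: no fixed divisor shrinks the index between calls.
- the characteristic-root method — yes — fits the structure here.


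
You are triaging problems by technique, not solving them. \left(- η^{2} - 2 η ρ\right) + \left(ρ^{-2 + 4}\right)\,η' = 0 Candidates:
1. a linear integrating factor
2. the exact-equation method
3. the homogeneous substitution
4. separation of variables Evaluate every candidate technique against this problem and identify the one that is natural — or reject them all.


Verdict: the homogeneous substitution — the slope's numerator and denominator share total degree; set v = η/ρ and the equation drops to separable form. A Bernoulli rewrite works here as the equation stands — the homogeneous substitution is the more immediate reading.
- a linear integrating factor: a nonlinear term in the unknown puts this outside the integrating-factor template.
- the exact-equation method: the mixed-partials test fails on this split — it is not an exact differential as presented.
- the homogeneous substitution: a fit — the right tool for this form.
- separation of variables: no algebra isolates the independent variable on one side and the unknown on the other.


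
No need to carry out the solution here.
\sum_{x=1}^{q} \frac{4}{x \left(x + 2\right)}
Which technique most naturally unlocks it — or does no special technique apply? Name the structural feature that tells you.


Diagnosis: telescoping — \frac{4}{x \left(x + 2\right)} decomposes into shift-paired simple fractions; the series telescopes to finitely many boundary pieces.


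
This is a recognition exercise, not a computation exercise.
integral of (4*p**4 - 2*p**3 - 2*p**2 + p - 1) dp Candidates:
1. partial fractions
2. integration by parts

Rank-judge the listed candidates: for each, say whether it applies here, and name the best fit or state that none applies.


Diagnosis: no special technique — every term is a constant multiple of a power of p; term-wise power-rule integration needs no preliminary transformation.
- partial fractions: there is no rational-function structure to decompose.
- integration by parts: parts would only shuffle a directly integrable integrand.


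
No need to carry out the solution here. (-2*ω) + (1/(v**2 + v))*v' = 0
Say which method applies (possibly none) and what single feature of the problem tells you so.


Verdict: separation of variables — solved for the derivative, the right side splits multiplicatively into a function of each variable alone — divide and integrate each side. This doubles as a Bernoulli equation in the unknown as written; dividing and integrating works on it directly.


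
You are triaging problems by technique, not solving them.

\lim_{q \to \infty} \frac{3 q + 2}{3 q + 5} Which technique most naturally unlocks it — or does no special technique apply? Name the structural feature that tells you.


Verdict: dominant-term comparison — at large q only the top-degree terms survive; compare the leading terms and the limit falls out. As a single quotient, the ∞/∞ shape would yield to repeated differentiation as well — the growth comparison gets there in one look.


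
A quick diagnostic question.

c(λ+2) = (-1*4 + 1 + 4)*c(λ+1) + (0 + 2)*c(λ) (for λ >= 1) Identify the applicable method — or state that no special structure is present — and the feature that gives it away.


Technique: the characteristic-root method — every coefficient is a fixed number and the forcing is zero — substitute r^λ and read off the root equation.


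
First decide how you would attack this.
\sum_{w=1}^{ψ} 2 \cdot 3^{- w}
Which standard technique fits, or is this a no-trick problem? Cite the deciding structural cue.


Method: the geometric series formula — consecutive terms stand in a fixed index-free ratio — the geometric sum formula closes it.


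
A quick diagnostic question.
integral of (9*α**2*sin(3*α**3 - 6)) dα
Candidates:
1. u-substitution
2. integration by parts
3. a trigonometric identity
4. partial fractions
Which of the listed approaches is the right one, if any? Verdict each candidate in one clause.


Technique: u-substitution — everything non-trivial happens through the inner expression 3*α**3 - 6, and its derivative accounts for the remaining factor up to a constant, so set u = 3*α**3 - 6.
- u-substitution: applicable, and directly so.
- integration by parts: a polynomial factor is present, but its partner is not an exp, sine, or cosine of a degree-1 argument, nor a logarithm.
- a trigonometric identity — no even trigonometric power and no product of distinct frequencies to rewrite.
- partial fractions: the expression is not a ratio of polynomials that decomposes further.


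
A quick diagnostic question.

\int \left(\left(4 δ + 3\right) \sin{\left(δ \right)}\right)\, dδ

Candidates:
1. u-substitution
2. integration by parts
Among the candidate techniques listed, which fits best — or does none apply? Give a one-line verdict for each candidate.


Diagnosis: integration by parts — the integrand splits as 4 δ + 3 times \sin{\left(δ \right)} — repeatedly differentiating the polynomial part kills it, which is the parts ladder.
- u-substitution — no subexpression of the integrand pairs with its own derivative as a factor — individual terms may offer their own substitutions, but any change of variable covering the whole integral would have to be constructed from outside the expression.
- integration by parts — yes, a natural case for it.


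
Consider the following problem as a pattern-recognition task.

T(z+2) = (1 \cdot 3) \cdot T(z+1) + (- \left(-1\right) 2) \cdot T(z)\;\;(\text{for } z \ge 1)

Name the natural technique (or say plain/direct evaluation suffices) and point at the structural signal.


Verdict: the characteristic-root method — fixed numeric weights on consecutive terms and no forcing term added: the root method in its home territory.


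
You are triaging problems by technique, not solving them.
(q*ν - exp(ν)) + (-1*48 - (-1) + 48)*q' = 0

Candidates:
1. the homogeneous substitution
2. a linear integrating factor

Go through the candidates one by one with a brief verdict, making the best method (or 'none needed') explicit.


Technique: a linear integrating factor — first power of q, nonzero forcing: the integrating-factor recipe applies verbatim with p = ν.
- the homogeneous substitution — the slope does not depend on the ratio of the variables alone.
- a linear integrating factor: a fit — the right tool for this form.


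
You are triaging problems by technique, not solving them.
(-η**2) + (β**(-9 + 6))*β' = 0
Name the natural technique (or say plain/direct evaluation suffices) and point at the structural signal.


Best approach: separation of variables — separating collects all β-dependence with the derivative and leaves all η-dependence opposite: variables separate. One could also solve this as an exact equation; with each coefficient in its own variable, separating is the same work with fewer steps.


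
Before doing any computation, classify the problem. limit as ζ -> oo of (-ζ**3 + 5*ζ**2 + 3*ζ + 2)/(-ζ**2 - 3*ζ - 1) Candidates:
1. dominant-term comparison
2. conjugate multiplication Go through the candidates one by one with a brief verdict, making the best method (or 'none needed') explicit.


Verdict: dominant-term comparison — at large ζ only the top-degree terms survive; compare the leading terms and the limit falls out.
- dominant-term comparison — yes — fits the structure here.
- conjugate multiplication: there is no infinity-minus-infinity radical difference to rationalize.


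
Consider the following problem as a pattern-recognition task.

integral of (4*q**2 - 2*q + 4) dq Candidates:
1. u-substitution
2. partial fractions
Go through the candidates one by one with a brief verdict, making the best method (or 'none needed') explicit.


Diagnosis: no special technique — every term is a constant multiple of a power of q; term-wise power-rule integration needs no preliminary transformation.
- u-substitution — no substitution does more than relabel what direct integration already handles.
- partial fractions: there is no rational-function structure to decompose.


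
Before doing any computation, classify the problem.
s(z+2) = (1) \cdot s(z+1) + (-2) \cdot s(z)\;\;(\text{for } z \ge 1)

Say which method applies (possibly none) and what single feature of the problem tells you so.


Verdict: the characteristic-root method — the recurrence is linear and homogeneous with constant coefficients, so the ansatz r^z turns it into a polynomial equation for r.


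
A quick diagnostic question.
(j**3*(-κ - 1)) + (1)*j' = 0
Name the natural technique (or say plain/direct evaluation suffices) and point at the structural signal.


Diagnosis: separation of variables — one side of the product carries the independent variable, the other the unknown — the textbook separation shape.


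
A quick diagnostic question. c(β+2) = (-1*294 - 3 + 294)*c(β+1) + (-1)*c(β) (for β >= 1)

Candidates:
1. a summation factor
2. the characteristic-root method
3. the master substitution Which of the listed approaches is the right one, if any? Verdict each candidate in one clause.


Technique: the characteristic-root method — this is the constant-coefficient homogeneous case — the whole solution in β reduces to a polynomial's roots.
- a summation factor — the recurrence reaches back more than one step, outside the first-order family a summation factor normalizes.
- the characteristic-root method — yes, a natural case for it.
- the master substitution — this is shift-type recursion, outside the divide-and-conquer template.


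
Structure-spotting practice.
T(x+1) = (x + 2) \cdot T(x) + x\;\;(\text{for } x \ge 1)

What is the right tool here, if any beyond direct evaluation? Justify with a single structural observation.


Technique: a summation factor — normalize by the running product of x + 2: the left side becomes a difference, and differences sum.


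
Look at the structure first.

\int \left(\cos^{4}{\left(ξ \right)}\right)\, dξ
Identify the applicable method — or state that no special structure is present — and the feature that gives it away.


Diagnosis: a trigonometric identity — \cos^{4}{\left(ξ \right)} calls for power reduction: rewrite via double angles before any antiderivative is attempted.


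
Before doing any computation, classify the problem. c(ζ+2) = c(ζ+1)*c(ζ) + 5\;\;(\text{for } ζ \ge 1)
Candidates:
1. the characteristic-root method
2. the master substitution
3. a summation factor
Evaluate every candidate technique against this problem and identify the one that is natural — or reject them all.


Method: no special technique — this one you iterate or analyze qualitatively: the nonlinearity defeats linear solution methods.
- the characteristic-root method — nonlinearity rules out exponential-mode superposition from the start.
- the master substitution: this is shift-type recursion, outside the divide-and-conquer template.
- a summation factor — the recursion is nonlinear — outside the first-order linear family a summation factor addresses.


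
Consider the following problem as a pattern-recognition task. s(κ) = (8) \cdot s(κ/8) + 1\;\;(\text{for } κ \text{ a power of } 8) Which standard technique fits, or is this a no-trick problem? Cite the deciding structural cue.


Diagnosis: the master substitution — treat m = log base 8 of κ as the new clock: one recursion step advances m by one while κ scales by 8.


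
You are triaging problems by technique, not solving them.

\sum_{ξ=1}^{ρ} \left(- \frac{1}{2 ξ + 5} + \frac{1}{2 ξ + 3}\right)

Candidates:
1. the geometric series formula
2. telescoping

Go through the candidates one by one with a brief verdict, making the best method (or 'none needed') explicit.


Verdict: telescoping — consecutive terms evaluate one function at adjacent indices (\frac{1}{2 ξ + 3} is its current value): one term's tail is the next term's head, so the chain collapses.
- the geometric series formula — consecutive terms are not related by a fixed multiplier.
- telescoping: yes — fits the structure here.


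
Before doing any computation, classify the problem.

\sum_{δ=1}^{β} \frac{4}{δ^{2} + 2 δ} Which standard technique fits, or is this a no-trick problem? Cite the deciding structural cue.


Technique: telescoping — the summand \frac{4}{δ^{2} + 2 δ} decomposes into fractions whose poles differ by an integer shift — the series collapses.


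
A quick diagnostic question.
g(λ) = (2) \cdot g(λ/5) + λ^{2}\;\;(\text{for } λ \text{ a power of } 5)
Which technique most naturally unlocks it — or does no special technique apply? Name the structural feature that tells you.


Technique: the master substitution — the argument contracts 5-fold per step: reindex λ exponentially and solve the linear recurrence in the new index.


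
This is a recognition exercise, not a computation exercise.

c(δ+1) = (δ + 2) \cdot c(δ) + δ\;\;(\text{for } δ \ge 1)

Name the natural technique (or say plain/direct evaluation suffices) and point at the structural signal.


Verdict: a summation factor — with the index-dependent coefficient δ + 2, dividing by the cumulative product turns the left side into a pure difference.


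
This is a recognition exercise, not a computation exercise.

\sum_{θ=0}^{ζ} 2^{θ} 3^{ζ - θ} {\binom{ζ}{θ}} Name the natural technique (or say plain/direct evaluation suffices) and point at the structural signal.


Verdict: the binomial theorem — terms weighting {\binom{ζ}{θ}} against matched powers of 2 and 3 reassemble into (2 + 3)^ζ by the binomial theorem.


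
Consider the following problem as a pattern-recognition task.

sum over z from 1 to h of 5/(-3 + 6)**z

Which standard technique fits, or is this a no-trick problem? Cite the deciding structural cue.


Verdict: the geometric series formula — consecutive terms stand in a fixed index-free ratio — the geometric sum formula closes it.


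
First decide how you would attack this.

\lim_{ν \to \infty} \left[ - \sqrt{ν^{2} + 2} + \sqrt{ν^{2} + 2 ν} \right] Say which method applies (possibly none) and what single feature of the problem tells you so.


Method: conjugate multiplication — \sqrt{ν^{2} + 2 ν} and \sqrt{ν^{2} + 2} both blow up, but their difference is tame once the conjugate rationalizes it.


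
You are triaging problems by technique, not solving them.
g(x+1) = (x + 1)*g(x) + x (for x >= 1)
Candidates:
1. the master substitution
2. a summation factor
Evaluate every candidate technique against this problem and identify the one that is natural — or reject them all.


Technique: a summation factor — one step of memory with a weight x + 1 that changes as the index grows — the summation-factor construction is built for this.
- the master substitution: with no divided-index recursive call, reindexing by powers of a base buys nothing.
- a summation factor: applies; the problem has the shape this method handles.


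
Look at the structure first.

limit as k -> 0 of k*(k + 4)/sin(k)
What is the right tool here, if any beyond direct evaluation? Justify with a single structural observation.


Verdict: l'Hôpital's rule (0/0) — plug in 0: top and bottom both hit zero, so differentiate each and retry. A first-order expansion at the point is an equally standard path; the rule packages it.


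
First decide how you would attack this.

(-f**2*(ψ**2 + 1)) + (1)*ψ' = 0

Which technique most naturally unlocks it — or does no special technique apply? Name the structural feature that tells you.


Best approach: separation of variables — separating collects all ψ-dependence with the derivative and leaves all f-dependence opposite: variables separate.


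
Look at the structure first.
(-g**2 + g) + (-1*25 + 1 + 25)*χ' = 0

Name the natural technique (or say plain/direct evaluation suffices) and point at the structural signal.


Method: no special technique — solved for the derivative, χ never appears on the right — this is a direct integration in g, not a differential-equations problem at heart.


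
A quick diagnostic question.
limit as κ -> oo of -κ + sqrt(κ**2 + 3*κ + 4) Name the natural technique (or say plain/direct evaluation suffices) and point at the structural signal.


Diagnosis: conjugate multiplication — divergence minus divergence hides a finite answer — expose it by pairing sqrt(κ**2 + 3*κ + 4) - κ with its conjugate.


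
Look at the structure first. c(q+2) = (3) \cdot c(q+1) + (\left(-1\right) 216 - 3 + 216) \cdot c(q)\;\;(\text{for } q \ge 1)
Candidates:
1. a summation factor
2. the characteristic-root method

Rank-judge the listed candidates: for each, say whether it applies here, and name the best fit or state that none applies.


Diagnosis: the characteristic-root method — linear, homogeneous, constant coefficients: solutions of the form r^q exist — find the roots of the characteristic polynomial.
- a summation factor — a summation factor telescopes one-step recursions; this one carries higher-order memory.
- the characteristic-root method: applicable, and directly so.


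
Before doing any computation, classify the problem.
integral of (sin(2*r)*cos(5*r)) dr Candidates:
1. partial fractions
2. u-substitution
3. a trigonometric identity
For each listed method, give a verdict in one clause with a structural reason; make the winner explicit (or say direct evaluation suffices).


Diagnosis: a trigonometric identity — distinct frequencies under one product (sin(2*r)*cos(5*r)): the product-to-sum identity is the systematic route to an integrable form.
- partial fractions — there is no rational-function structure to decompose.
- u-substitution — no subexpression of the integrand pairs with its own derivative as a factor — individual terms may offer their own substitutions, but any change of variable covering the whole integral would have to be constructed from outside the expression.
- a trigonometric identity — yes — fits the structure here.


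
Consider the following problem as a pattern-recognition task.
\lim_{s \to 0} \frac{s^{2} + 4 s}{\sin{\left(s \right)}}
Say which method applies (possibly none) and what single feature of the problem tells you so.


Diagnosis: l'Hôpital's rule (0/0) — the 0/0 form at 0 is the signature situation for l'Hôpital's rule. A local series expansion at the point resolves it as well; the rule is the packaged version of that step.


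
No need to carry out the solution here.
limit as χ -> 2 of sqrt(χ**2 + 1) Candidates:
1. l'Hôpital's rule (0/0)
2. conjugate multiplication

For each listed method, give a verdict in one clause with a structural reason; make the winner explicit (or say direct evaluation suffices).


Verdict: no special technique — no denominator vanishes and nothing blows up at 2: direct substitution is the whole computation.
- l'Hôpital's rule (0/0) — substituting the point gives a finite value outright — there is no indeterminate clash to repair.
- conjugate multiplication — the conjugate move applies to radical differences, which this is not.


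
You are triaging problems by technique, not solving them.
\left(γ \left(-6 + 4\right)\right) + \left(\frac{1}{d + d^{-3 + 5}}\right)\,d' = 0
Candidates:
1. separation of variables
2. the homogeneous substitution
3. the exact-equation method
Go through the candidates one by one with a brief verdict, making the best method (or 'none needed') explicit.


Technique: separation of variables — one side of the product carries the independent variable, the other the unknown — the textbook separation shape. A Bernoulli rewrite would carry it as the equation stands — separating the variables needs no rearrangement either.
- separation of variables — a fit — the right tool for this form.
- the homogeneous substitution — the ratio of the variables does not determine the slope.
- the exact-equation method: the cross-partial test holds only vacuously — each coefficient lives in its own variable, so the exactness machinery reads no structure the split form does not already show.


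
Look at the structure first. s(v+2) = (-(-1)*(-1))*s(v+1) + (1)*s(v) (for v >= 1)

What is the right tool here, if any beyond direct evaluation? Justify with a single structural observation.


Diagnosis: the characteristic-root method — fixed numeric weights on consecutive terms and no forcing term added: the root method in its home territory.


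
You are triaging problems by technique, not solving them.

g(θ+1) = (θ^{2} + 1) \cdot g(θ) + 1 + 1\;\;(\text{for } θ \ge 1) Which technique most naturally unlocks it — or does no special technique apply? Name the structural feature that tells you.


Verdict: a summation factor — with the index-dependent coefficient θ^{2} + 1, dividing by the cumulative product turns the left side into a pure difference.


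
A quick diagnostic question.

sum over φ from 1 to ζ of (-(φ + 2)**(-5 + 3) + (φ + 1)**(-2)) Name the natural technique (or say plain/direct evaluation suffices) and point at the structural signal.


Verdict: telescoping — each term adds (φ + 1)**(-2) and subtracts the same expression advanced one index; that subtracted piece cancels against the next term's added copy — only the boundary terms survive.


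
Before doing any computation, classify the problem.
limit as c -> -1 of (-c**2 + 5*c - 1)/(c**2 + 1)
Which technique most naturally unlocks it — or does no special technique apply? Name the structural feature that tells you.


Method: no special technique — no denominator vanishes and nothing blows up at -1: direct substitution is the whole computation.


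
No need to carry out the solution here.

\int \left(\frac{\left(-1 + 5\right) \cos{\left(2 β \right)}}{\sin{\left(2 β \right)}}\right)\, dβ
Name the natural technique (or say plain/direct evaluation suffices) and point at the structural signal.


Best approach: u-substitution — everything non-trivial happens through the inner expression \sin{\left(2 β \right)}, and its derivative accounts for the remaining factor up to a constant, so set u = \sin{\left(2 β \right)}.


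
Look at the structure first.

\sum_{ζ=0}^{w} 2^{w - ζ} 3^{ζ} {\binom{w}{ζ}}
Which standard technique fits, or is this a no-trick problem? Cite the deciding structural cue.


Technique: the binomial theorem — binomial coefficients against complementary powers of 3 and 2: recognize the binomial expansion and resum.


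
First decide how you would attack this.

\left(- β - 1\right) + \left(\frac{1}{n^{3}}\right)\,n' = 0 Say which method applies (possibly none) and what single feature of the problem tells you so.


Verdict: separation of variables — one side of the product carries the independent variable, the other the unknown — the textbook separation shape. The equation is exact as it stands too — a potential function exists — though separation reads the split structure directly.


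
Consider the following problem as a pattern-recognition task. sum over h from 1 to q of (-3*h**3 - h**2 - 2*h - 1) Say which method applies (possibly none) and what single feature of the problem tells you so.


Method: no special technique — recognize the absence of structure: constant-multiple powers of h summed plainly, no special method required.


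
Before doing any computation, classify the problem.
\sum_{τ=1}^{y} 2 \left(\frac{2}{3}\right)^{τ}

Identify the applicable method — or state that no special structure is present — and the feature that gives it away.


Technique: the geometric series formula — check a ratio of consecutive terms: it is \frac{2}{3}, independent of the index, so the geometric formula closes the sum.


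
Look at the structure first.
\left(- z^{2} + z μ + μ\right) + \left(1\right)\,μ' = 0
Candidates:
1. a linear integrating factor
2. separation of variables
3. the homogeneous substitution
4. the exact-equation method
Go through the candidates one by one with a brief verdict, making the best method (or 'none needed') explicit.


Method: a linear integrating factor — linear in the unknown with genuine forcing: multiply through by the exponential of the integrated coefficient and the left side closes into one derivative.
- a linear integrating factor: yes, a natural case for it.
- separation of variables: the two dependences do not factor apart.
- the homogeneous substitution — rescaling both variables together changes the slope, so no ratio substitution collapses it.
- the exact-equation method: the cross partial derivatives disagree, so no single potential exists.


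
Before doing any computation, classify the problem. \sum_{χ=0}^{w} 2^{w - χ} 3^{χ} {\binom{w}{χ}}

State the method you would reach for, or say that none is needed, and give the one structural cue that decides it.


Best approach: the binomial theorem — terms weighting {\binom{w}{χ}} against matched powers of 3 and 2 reassemble into (3 + 2)^w by the binomial theorem.
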